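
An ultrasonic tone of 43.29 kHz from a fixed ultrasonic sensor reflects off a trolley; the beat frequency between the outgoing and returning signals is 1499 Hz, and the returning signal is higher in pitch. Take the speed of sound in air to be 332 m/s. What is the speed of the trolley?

5.7 m/s

Double Doppler shift off a moving reflector: f₂ = f₀ · (v + u)/(v − u) (u > 0 toward emitter).
Returning signal is higher, so f₂ = f₀ + Δf = 43290 + 1499 = 44789 Hz.
Rearranging, u = v · (f₂ − f₀)/(f₂ + f₀) = 332 × 1499/88079 ≈ 5.7 m/s.
So the trolley is moving at 5.7 m/s toward the emitter.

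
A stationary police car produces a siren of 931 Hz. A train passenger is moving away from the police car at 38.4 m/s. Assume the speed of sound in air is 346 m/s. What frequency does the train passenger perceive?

828 Hz

Only the observer moves, away from the source, so f' = f · (v − v_o)/v.
f' = 931 × (346 − 38.4)/346 = 931 × 307.6/346 ≈ 828 Hz.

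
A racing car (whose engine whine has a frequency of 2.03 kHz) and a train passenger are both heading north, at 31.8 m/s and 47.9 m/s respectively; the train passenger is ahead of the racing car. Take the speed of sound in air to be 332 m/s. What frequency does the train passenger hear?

The train passenger is ahead, so the racing car is moving toward it while the train passenger is moving away from the racing car.
General Doppler shift: f' = f · (v − v_o)/(v − v_s).
f' = 2.03 × (332 − 47.9)/(332 − 31.8) = 2.03 × 284.1/300.2 ≈ 1.921 kHz.

1.921 kHz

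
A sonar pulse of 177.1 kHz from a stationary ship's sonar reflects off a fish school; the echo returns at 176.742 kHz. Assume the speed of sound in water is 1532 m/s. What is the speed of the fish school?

1.55 m/s

Double Doppler shift off a moving reflector: f₂ = f₀ · (v + u)/(v − u) (u > 0 toward emitter).
Rearranging, u = v · (f₂ − f₀)/(f₂ + f₀) = 1532 × -0.358/353.842 ≈ -1.55 m/s.
So the fish school is moving at 1.55 m/s away from the emitter.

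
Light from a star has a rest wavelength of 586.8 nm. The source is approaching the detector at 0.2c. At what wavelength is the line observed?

Relativistic Doppler for wavelength: λ' = λ₀ · √((1 − β)/(1 + β)).
λ' = 586.8 × √(0.8000/1.2000) = 586.8 × 0.81650 ≈ 479.1 nm.

479.1 nm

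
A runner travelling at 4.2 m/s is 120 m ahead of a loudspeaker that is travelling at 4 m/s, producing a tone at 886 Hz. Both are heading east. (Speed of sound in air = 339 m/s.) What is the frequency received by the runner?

885 Hz

The runner is ahead, so the loudspeaker is moving toward it while the runner is moving away from the loudspeaker.
With source approaching and observer receding, f' = f · (v − v_o)/(v − v_s).
f' = 886 × (339 − 4.2)/(339 − 4) = 886 × 334.8/335 ≈ 885 Hz.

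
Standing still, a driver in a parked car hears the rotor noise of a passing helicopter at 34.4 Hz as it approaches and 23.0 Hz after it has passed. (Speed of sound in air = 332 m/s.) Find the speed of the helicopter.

66 m/s

f₁/f₂ = (v + v_s)/(v − v_s), so v_s = v · (f₁ − f₂)/(f₁ + f₂).
v_s = 332 × (34.4 − 23.0)/(34.4 + 23.0) = 332 × 11.4/57.4 ≈ 66 m/s.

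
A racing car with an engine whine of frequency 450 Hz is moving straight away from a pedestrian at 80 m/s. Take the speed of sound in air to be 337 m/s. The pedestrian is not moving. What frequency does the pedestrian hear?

With the source moving away from a stationary observer, f' = f · v/(v + v_s).
f' = 450 × 337/(337 + 80) = 450 × 337/417 ≈ 364 Hz.

364 Hz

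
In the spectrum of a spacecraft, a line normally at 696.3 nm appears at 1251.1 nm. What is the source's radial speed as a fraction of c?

0.527

λ'/λ₀ = 1.7968 > 1 (redshift), so the source is receding.
λ'/λ₀ = √((1 + β)/(1 − β)) for a receding source ⇒ β = (r² − 1)/(r² + 1) with r = λ'/λ₀.
β = (3.2284 − 1)/(3.2284 + 1) ≈ 0.527.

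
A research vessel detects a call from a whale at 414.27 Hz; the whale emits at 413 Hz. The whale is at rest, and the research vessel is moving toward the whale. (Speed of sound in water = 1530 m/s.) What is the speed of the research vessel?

4.7 m/s

f' = f · (v + v_o)/v ⇒ v_o = v · |f'/f − 1|.
v_o = 1530 × |414.27/413 − 1| = 1530 × 0.003075 ≈ 4.7 m/s.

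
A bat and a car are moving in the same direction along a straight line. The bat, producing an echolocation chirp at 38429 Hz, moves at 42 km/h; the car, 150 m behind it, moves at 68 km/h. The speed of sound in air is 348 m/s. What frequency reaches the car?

39201 Hz

42 km/h = 11.67 m/s; 68 km/h = 18.89 m/s.
The car is behind, so the bat is moving away from it while the car is moving toward the bat.
Both move, so f' = f · (v + v_o)/(v + v_s).
f' = 38429 × (348 + 18.89)/(348 + 11.67) = 38429 × 366.89/359.67 ≈ 39201 Hz.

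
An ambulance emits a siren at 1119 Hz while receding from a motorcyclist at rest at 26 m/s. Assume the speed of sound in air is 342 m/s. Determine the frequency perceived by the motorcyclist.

Moving source, stationary observer: f' = f · v/(v + v_s) since the source is receding.
f' = 1119 × 342/(342 + 26) = 1119 × 342/368 ≈ 1040 Hz.

1040 Hz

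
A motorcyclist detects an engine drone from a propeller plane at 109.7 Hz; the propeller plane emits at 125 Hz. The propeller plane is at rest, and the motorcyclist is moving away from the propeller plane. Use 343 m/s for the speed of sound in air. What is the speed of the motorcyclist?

42 m/s

f' = f · (v − v_o)/v ⇒ v_o = v · |f'/f − 1|.
v_o = 343 × |109.7/125 − 1| = 343 × 0.1224 ≈ 42 m/s.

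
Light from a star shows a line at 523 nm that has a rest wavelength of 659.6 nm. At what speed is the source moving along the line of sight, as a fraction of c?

0.228

λ'/λ₀ = 0.7929 < 1 (blueshift), so the source is approaching.
λ'/λ₀ = √((1 − β)/(1 + β)) for an approaching source ⇒ β = (1 − r²)/(1 + r²) with r = λ'/λ₀.
β = (1 − 0.6287)/(1 + 0.6287) ≈ 0.228.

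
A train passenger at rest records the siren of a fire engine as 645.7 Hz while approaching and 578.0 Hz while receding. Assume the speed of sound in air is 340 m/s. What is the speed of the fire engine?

f₁/f₂ = (v + v_s)/(v − v_s), so v_s = v · (f₁ − f₂)/(f₁ + f₂).
v_s = 340 × (645.7 − 578.0)/(645.7 + 578.0) = 340 × 67.7/1223.7 ≈ 18.8 m/s.

18.8 m/s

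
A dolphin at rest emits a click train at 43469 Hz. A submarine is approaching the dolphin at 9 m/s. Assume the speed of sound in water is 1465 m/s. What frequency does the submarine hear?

Moving observer, stationary source: f' = f · (v + v_o)/v.
f' = 43469 × (1465 + 9)/1465 = 43469 × 1474/1465 ≈ 43736 Hz.

43736 Hz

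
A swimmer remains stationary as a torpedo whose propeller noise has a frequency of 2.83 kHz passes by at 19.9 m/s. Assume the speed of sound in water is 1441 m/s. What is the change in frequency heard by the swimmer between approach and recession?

Approaching: f₁ = f · v/(v − v_s) = 2.83 × 1441/1421.1 ≈ 2.8696 kHz.
Receding: f₂ = f · v/(v + v_s) = 2.83 × 1441/1460.9 ≈ 2.7915 kHz.
Drop: f₁ − f₂ = 2f·v·v_s/(v² − v_s²) = 2 × 2.83 × 1441 × 19.9/(1441² − 19.9²) ≈ 0.0782 kHz.

0.0782 kHz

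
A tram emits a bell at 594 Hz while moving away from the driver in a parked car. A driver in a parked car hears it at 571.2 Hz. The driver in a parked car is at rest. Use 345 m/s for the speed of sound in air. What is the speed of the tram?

13.8 m/s

f' = f · v/(v + v_s) ⇒ v_s = v · |1 − f/f'|.
v_s = 345 × |1 − 594/571.2| = 345 × 0.03992 ≈ 13.8 m/s.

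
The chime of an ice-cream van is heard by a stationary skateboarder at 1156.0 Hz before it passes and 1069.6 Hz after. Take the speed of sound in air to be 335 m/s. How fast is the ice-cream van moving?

13.0 m/s

f₁/f₂ = (v + v_s)/(v − v_s), so v_s = v · (f₁ − f₂)/(f₁ + f₂).
v_s = 335 × (1156.0 − 1069.6)/(1156.0 + 1069.6) = 335 × 86.4/2225.6 ≈ 13.0 m/s.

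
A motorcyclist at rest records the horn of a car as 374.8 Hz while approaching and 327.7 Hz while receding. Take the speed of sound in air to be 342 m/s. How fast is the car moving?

f₁/f₂ = (v + v_s)/(v − v_s), so v_s = v · (f₁ − f₂)/(f₁ + f₂).
v_s = 342 × (374.8 − 327.7)/(374.8 + 327.7) = 342 × 47.1/702.5 ≈ 22.9 m/s.

22.9 m/s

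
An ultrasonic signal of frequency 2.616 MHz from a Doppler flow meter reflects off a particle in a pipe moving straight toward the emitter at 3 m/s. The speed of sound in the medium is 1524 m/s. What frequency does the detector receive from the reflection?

2.626 MHz

The particle in a pipe first receives the wave as a moving observer: f₁ = f₀ · (v + u)/v = 2.616 × (1524 + 3)/1524 ≈ 2.621 MHz.
The reflection then acts as a moving source: f₂ = f₁ · v/(v − u) ≈ 2.626 MHz.
Equivalently f₂ = f₀ · (v + u)/(v − u).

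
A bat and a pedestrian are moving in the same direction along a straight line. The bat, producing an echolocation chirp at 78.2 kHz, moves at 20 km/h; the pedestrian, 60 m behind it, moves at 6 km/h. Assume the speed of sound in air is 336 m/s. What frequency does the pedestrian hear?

77.3 kHz

20 km/h = 5.556 m/s; 6 km/h = 1.667 m/s.
The pedestrian is behind, so the bat is moving away from it while the pedestrian is moving toward the bat.
Both move, so f' = f · (v + v_o)/(v + v_s).
f' = 78.2 × (336 + 1.667)/(336 + 5.556) = 78.2 × 337.67/341.56 ≈ 77.3 kHz.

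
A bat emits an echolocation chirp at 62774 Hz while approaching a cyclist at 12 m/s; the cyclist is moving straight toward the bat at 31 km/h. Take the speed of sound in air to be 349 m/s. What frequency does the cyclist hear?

31 km/h = 8.611 m/s.
Both move, so f' = f · (v + v_o)/(v − v_s).
f' = 62774 × (349 + 8.611)/(349 − 12) = 62774 × 357.61/337 ≈ 66613 Hz.

66613 Hz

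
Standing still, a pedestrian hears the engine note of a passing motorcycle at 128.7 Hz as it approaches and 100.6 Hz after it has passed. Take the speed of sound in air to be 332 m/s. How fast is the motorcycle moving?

f₁/f₂ = (v + v_s)/(v − v_s), so v_s = v · (f₁ − f₂)/(f₁ + f₂).
v_s = 332 × (128.7 − 100.6)/(128.7 + 100.6) = 332 × 28.1/229.3 ≈ 41 m/s.

41 m/s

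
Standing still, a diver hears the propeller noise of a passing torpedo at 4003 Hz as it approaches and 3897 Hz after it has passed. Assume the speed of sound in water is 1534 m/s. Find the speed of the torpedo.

f₁/f₂ = (v + v_s)/(v − v_s), so v_s = v · (f₁ − f₂)/(f₁ + f₂).
v_s = 1534 × (4003 − 3897)/(4003 + 3897) = 1534 × 106/7900 ≈ 20.6 m/s.

20.6 m/s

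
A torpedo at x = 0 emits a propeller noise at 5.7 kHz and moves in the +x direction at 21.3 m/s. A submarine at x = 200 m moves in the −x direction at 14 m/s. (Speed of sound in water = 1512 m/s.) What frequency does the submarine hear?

5.83 kHz

The observer lies on the +x side, so the source is heading toward the observer and the observer is heading toward the source.
With source approaching and observer approaching, f' = f · (v + v_o)/(v − v_s).
f' = 5.7 × (1512 + 14)/(1512 − 21.3) = 5.7 × 1526/1490.7 ≈ 5.83 kHz.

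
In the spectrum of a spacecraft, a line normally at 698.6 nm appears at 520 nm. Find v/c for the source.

λ'/λ₀ = 0.7443 < 1 (blueshift), so the source is approaching.
λ'/λ₀ = √((1 − β)/(1 + β)) for an approaching source ⇒ β = (1 − r²)/(1 + r²) with r = λ'/λ₀.
β = (1 − 0.5541)/(1 + 0.5541) ≈ 0.287.

0.287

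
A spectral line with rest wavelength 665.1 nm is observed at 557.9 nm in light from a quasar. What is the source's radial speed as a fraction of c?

0.174

λ'/λ₀ = 0.8388 < 1 (blueshift), so the source is approaching.
λ'/λ₀ = √((1 − β)/(1 + β)) for an approaching source ⇒ β = (1 − r²)/(1 + r²) with r = λ'/λ₀.
β = (1 − 0.7036)/(1 + 0.7036) ≈ 0.174.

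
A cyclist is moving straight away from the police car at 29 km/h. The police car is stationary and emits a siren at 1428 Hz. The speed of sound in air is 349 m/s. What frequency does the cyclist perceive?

1395 Hz

29 km/h = 8.056 m/s.
Only the observer moves, away from the source, so f' = f · (v − v_o)/v.
f' = 1428 × (349 − 8.056)/349 = 1428 × 340.94/349 ≈ 1395 Hz.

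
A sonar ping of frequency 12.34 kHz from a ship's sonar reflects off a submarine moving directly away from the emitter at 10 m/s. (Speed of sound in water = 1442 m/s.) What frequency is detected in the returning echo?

The submarine first receives the wave as a moving observer: f₁ = f₀ · (v − u)/v = 12.34 × (1442 − 10)/1442 ≈ 12.25 kHz.
The reflection then acts as a moving source: f₂ = f₁ · v/(v + u) ≈ 12.17 kHz.

12.17 kHz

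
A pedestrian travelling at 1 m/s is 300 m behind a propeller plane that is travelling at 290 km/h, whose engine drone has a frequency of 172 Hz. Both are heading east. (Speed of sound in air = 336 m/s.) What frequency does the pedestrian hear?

139 Hz

290 km/h = 80.56 m/s.
The pedestrian is behind, so the propeller plane is moving away from it while the pedestrian is moving toward the propeller plane.
General Doppler shift: f' = f · (v + v_o)/(v + v_s).
f' = 172 × (336 + 1)/(336 + 80.56) = 172 × 337/416.56 ≈ 139 Hz.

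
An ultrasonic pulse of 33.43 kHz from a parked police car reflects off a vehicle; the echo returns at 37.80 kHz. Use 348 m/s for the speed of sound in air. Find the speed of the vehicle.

21.3 m/s

Double Doppler shift off a moving reflector: f₂ = f₀ · (v + u)/(v − u) (u > 0 toward emitter).
Rearranging, u = v · (f₂ − f₀)/(f₂ + f₀) = 348 × 4.37/71.23 ≈ 21.3 m/s.
So the vehicle is moving at 21.3 m/s toward the emitter.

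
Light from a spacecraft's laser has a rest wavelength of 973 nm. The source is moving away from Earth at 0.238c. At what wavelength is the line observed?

Relativistic Doppler for wavelength: λ' = λ₀ · √((1 + β)/(1 − β)).
λ' = 973 × √(1.2380/0.7620) = 973 × 1.27463 ≈ 1240.2 nm.

1240.2 nm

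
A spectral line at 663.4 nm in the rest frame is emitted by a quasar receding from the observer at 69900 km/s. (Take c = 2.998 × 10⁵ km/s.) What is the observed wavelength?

841.3 nm

β = v/c = 69900/299800 = 0.2332.
Relativistic Doppler for wavelength: λ' = λ₀ · √((1 + β)/(1 − β)).
λ' = 663.4 × √(1.2332/0.7668) = 663.4 × 1.26811 ≈ 841.3 nm.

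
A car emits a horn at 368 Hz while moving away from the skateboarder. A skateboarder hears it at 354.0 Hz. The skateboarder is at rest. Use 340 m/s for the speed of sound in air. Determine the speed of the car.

13.4 m/s

f' = f · v/(v + v_s) ⇒ v_s = v · |1 − f/f'|.
v_s = 340 × |1 − 368/354.0| = 340 × 0.03955 ≈ 13.4 m/s.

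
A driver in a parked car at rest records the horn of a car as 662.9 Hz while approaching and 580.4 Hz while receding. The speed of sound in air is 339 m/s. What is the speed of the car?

f₁/f₂ = (v + v_s)/(v − v_s), so v_s = v · (f₁ − f₂)/(f₁ + f₂).
v_s = 339 × (662.9 − 580.4)/(662.9 + 580.4) = 339 × 82.5/1243.3 ≈ 22.5 m/s.

22.5 m/s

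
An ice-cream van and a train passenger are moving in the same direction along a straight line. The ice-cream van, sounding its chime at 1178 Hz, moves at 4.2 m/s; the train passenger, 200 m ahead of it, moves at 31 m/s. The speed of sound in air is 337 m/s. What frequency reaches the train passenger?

The train passenger is ahead, so the ice-cream van is moving toward it while the train passenger is moving away from the ice-cream van.
With source approaching and observer receding, f' = f · (v − v_o)/(v − v_s).
f' = 1178 × (337 − 31)/(337 − 4.2) = 1178 × 306/332.8 ≈ 1083 Hz.

1083 Hz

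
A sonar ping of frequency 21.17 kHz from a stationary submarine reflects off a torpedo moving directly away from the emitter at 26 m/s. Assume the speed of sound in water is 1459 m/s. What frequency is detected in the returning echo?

20.4 kHz

The torpedo first receives the wave as a moving observer: f₁ = f₀ · (v − u)/v = 21.17 × (1459 − 26)/1459 ≈ 20.8 kHz.
The reflection then acts as a moving source: f₂ = f₁ · v/(v + u) ≈ 20.4 kHz.
Equivalently f₂ = f₀ · (v − u)/(v + u).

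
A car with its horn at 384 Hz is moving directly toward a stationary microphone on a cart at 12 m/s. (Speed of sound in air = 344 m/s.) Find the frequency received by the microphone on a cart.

Moving source, stationary observer: f' = f · v/(v − v_s) since the source is approaching.
f' = 384 × 344/(344 − 12) = 384 × 344/332 ≈ 398 Hz.

398 Hz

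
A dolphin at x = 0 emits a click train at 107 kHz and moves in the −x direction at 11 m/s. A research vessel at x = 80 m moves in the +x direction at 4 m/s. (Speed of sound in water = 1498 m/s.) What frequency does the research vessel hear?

105.9 kHz

The observer lies on the +x side, so the source is heading away from the observer and the observer is heading away from the source.
With source receding and observer receding, f' = f · (v − v_o)/(v + v_s).
f' = 107 × (1498 − 4)/(1498 + 11) = 107 × 1494/1509 ≈ 105.9 kHz.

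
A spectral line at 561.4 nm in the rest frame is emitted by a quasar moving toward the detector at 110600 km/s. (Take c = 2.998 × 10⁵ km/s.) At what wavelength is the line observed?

β = v/c = 110600/299800 = 0.3689.
Relativistic Doppler for wavelength: λ' = λ₀ · √((1 − β)/(1 + β)).
λ' = 561.4 × √(0.6311/1.3689) = 561.4 × 0.67898 ≈ 381.2 nm.

381.2 nm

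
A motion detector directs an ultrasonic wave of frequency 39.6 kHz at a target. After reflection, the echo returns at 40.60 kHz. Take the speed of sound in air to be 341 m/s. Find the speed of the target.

Double Doppler shift off a moving reflector: f₂ = f₀ · (v + u)/(v − u) (u > 0 toward emitter).
Rearranging, u = v · (f₂ − f₀)/(f₂ + f₀) = 341 × 1.00/80.20 ≈ 4.3 m/s.
So the target is moving at 4.3 m/s toward the emitter.

4.3 m/s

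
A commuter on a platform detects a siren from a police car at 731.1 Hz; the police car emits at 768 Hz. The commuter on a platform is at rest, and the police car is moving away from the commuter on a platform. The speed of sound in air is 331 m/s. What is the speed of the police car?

16.7 m/s

f' = f · v/(v + v_s) ⇒ v_s = v · |1 − f/f'|.
v_s = 331 × |1 − 768/731.1| = 331 × 0.05047 ≈ 16.7 m/s.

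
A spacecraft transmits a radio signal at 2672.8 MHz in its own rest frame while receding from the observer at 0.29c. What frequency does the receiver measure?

Relativistic Doppler for frequency: f' = f₀ · √((1 − β)/(1 + β)).
f' = 2672.8 × √(0.7100/1.2900) = 2672.8 × 0.74188 ≈ 1982.9 MHz.

1982.9 MHz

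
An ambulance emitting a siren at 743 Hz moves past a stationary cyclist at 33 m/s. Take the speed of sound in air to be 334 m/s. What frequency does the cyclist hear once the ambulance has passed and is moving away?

Receding: f₂ = f · v/(v + v_s) = 743 × 334/367 ≈ 676 Hz.

676 Hz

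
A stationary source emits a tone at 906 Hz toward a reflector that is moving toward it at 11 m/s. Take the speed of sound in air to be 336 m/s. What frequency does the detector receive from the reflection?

967 Hz

The reflector first receives the wave as a moving observer: f₁ = f₀ · (v + u)/v = 906 × (336 + 11)/336 ≈ 936 Hz.
On reflection it acts as a source moving toward the stationary detector: f₂ = f₁ · v/(v − u) = 936 × 336/325 ≈ 967 Hz.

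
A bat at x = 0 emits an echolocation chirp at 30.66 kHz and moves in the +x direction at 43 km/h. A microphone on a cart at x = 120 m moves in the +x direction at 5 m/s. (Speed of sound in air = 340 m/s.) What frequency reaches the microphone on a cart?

31.3 kHz

43 km/h = 11.94 m/s.
The observer lies on the +x side, so the source is heading toward the observer and the observer is heading away from the source.
General Doppler shift: f' = f · (v − v_o)/(v − v_s).
f' = 30.66 × (340 − 5)/(340 − 11.94) = 30.66 × 335/328.06 ≈ 31.3 kHz.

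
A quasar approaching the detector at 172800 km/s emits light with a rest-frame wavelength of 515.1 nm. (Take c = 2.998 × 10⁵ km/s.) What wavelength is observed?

β = v/c = 172800/299800 = 0.5764.
Relativistic Doppler for wavelength: λ' = λ₀ · √((1 − β)/(1 + β)).
λ' = 515.1 × √(0.4236/1.5764) = 515.1 × 0.51839 ≈ 267.0 nm.

267.0 nm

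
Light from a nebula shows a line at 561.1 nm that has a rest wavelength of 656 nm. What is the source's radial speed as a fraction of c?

0.155c

λ'/λ₀ = 0.8553 < 1 (blueshift), so the source is approaching.
λ'/λ₀ = √((1 − β)/(1 + β)) for an approaching source ⇒ β = (1 − r²)/(1 + r²) with r = λ'/λ₀.
β = (1 − 0.7316)/(1 + 0.7316) ≈ 0.155.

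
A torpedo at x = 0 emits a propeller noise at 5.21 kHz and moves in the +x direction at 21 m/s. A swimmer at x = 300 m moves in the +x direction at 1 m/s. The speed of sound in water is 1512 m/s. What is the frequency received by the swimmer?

5.28 kHz

The observer lies on the +x side, so the source is heading toward the observer and the observer is heading away from the source.
With source approaching and observer receding, f' = f · (v − v_o)/(v − v_s).
f' = 5.21 × (1512 − 1)/(1512 − 21) = 5.21 × 1511/1491 ≈ 5.28 kHz.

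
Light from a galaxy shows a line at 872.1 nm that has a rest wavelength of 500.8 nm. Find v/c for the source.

λ'/λ₀ = 1.7414 > 1 (redshift), so the source is receding.
λ'/λ₀ = √((1 + β)/(1 − β)) for a receding source ⇒ β = (r² − 1)/(r² + 1) with r = λ'/λ₀.
β = (3.0325 − 1)/(3.0325 + 1) ≈ 0.504.

0.504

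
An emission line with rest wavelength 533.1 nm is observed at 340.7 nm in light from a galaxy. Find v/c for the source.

λ'/λ₀ = 0.6391 < 1 (blueshift), so the source is approaching.
λ'/λ₀ = √((1 − β)/(1 + β)) for an approaching source ⇒ β = (1 − r²)/(1 + r²) with r = λ'/λ₀.
β = (1 − 0.4084)/(1 + 0.4084) ≈ 0.420.

0.420c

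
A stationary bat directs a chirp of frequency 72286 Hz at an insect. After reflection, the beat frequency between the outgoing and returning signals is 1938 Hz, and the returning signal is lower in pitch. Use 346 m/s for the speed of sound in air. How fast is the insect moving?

4.7 m/s

Double Doppler shift off a moving reflector: f₂ = f₀ · (v + u)/(v − u) (u > 0 toward emitter).
Returning signal is lower, so f₂ = f₀ − Δf = 72286 − 1938 = 70348 Hz.
Rearranging, u = v · (f₂ − f₀)/(f₂ + f₀) = 346 × -1938/142634 ≈ -4.7 m/s.
So the insect is moving at 4.7 m/s away from the emitter.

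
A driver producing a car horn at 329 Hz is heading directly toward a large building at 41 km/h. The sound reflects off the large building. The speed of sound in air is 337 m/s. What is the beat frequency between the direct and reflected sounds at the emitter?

23.0 Hz

41 km/h = 11.39 m/s.
The large building receives the sound from a moving source: f₁ = f₀ · v/(v − v_e) = 329 × 337/325.61 ≈ 340.5 Hz.
On the return leg the driver is a moving observer: f₂ = f₁ · (v + v_e)/v = 340.5 × 348.39/337 ≈ 352.0 Hz.
Beat against the emitted tone: |f₂ − f₀| = 2v_e·f₀/(v − v_e) = 2 × 11.39 × 329/325.61 ≈ 23.0 Hz.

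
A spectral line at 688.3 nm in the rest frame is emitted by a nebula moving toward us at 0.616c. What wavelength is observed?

Relativistic Doppler for wavelength: λ' = λ₀ · √((1 − β)/(1 + β)).
λ' = 688.3 × √(0.3840/1.6160) = 688.3 × 0.48747 ≈ 335.5 nm.

335.5 nm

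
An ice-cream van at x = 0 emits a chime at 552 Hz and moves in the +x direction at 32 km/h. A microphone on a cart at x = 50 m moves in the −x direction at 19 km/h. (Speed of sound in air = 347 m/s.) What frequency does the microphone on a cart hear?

32 km/h = 8.889 m/s; 19 km/h = 5.278 m/s.
The observer lies on the +x side, so the source is heading toward the observer and the observer is heading toward the source.
With source approaching and observer approaching, f' = f · (v + v_o)/(v − v_s).
f' = 552 × (347 + 5.278)/(347 − 8.889) = 552 × 352.28/338.11 ≈ 575 Hz.

575 Hz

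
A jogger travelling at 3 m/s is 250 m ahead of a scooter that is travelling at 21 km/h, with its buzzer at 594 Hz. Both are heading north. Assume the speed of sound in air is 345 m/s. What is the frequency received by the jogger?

21 km/h = 5.833 m/s.
The jogger is ahead, so the scooter is moving toward it while the jogger is moving away from the scooter.
Both move, so f' = f · (v − v_o)/(v − v_s).
f' = 594 × (345 − 3)/(345 − 5.833) = 594 × 342/339.17 ≈ 599 Hz.

599 Hz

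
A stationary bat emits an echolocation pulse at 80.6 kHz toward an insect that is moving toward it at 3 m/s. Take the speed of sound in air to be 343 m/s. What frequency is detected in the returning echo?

82.0 kHz

The insect first receives the wave as a moving observer: f₁ = f₀ · (v + u)/v = 80.6 × (343 + 3)/343 ≈ 81.3 kHz.
On reflection it acts as a source moving toward the stationary detector: f₂ = f₁ · v/(v − u) = 81.3 × 343/340 ≈ 82.0 kHz.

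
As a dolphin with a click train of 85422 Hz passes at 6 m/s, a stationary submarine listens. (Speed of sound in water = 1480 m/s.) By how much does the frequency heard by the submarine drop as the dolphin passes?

693 Hz

Approaching: f₁ = f · v/(v − v_s) = 85422 × 1480/1474 ≈ 85770 Hz.
Receding: f₂ = f · v/(v + v_s) = 85422 × 1480/1486 ≈ 85077 Hz.
Drop: f₁ − f₂ = 2f·v·v_s/(v² − v_s²) = 2 × 85422 × 1480 × 6/(1480² − 6²) ≈ 693 Hz.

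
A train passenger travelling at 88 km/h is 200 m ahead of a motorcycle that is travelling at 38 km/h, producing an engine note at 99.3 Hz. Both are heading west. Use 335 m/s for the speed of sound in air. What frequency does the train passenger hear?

38 km/h = 10.56 m/s; 88 km/h = 24.44 m/s.
The train passenger is ahead, so the motorcycle is moving toward it while the train passenger is moving away from the motorcycle.
General Doppler shift: f' = f · (v − v_o)/(v − v_s).
f' = 99.3 × (335 − 24.44)/(335 − 10.56) = 99.3 × 310.56/324.44 ≈ 95 Hz.

95 Hz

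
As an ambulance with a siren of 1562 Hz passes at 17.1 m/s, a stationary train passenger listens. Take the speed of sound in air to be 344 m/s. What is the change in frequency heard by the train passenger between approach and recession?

156 Hz

Approaching: f₁ = f · v/(v − v_s) = 1562 × 344/326.9 ≈ 1644 Hz.
Receding: f₂ = f · v/(v + v_s) = 1562 × 344/361.1 ≈ 1488 Hz.
Drop: f₁ − f₂ = 2f·v·v_s/(v² − v_s²) = 2 × 1562 × 344 × 17.1/(344² − 17.1²) ≈ 156 Hz.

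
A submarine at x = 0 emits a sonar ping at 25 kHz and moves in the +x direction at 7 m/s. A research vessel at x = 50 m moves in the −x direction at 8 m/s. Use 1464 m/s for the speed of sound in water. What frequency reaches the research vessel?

25.3 kHz

The observer lies on the +x side, so the source is heading toward the observer and the observer is heading toward the source.
Both move, so f' = f · (v + v_o)/(v − v_s).
f' = 25 × (1464 + 8)/(1464 − 7) = 25 × 1472/1457 ≈ 25.3 kHz.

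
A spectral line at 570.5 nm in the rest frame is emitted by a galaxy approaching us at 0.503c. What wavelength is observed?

328.1 nm

Relativistic Doppler for wavelength: λ' = λ₀ · √((1 − β)/(1 + β)).
λ' = 570.5 × √(0.4970/1.5030) = 570.5 × 0.57504 ≈ 328.1 nm.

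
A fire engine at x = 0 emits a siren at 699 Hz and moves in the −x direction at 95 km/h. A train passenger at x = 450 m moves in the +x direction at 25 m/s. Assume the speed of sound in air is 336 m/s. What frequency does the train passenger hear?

600 Hz

95 km/h = 26.39 m/s.
The observer lies on the +x side, so the source is heading away from the observer and the observer is heading away from the source.
Both move, so f' = f · (v − v_o)/(v + v_s).
f' = 699 × (336 − 25)/(336 + 26.39) = 699 × 311/362.39 ≈ 600 Hz.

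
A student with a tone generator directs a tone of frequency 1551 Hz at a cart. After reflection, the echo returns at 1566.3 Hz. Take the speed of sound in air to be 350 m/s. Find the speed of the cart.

Double Doppler shift off a moving reflector: f₂ = f₀ · (v + u)/(v − u) (u > 0 toward emitter).
Rearranging, u = v · (f₂ − f₀)/(f₂ + f₀) = 350 × 15.3/3117.3 ≈ 1.72 m/s.
So the cart is moving at 1.72 m/s toward the emitter.

1.72 m/s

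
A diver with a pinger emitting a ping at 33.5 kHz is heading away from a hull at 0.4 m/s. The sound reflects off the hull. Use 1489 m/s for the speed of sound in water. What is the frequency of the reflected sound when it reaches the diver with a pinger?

33.5 kHz

The hull receives the sound from a moving source: f₁ = f₀ · v/(v + v_e) = 33.5 × 1489/1489.4 ≈ 33.5 kHz.
On the return leg the diver with a pinger is a moving observer: f₂ = f₁ · (v − v_e)/v = 33.5 × 1488.6/1489 ≈ 33.5 kHz.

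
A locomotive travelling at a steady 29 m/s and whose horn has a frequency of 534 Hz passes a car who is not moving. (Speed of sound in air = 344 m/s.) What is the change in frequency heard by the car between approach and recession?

Approaching: f₁ = f · v/(v − v_s) = 534 × 344/315 ≈ 583.2 Hz.
Receding: f₂ = f · v/(v + v_s) = 534 × 344/373 ≈ 492.5 Hz.
Drop: f₁ − f₂ = 2f·v·v_s/(v² − v_s²) = 2 × 534 × 344 × 29/(344² − 29²) ≈ 90.7 Hz.

90.7 Hz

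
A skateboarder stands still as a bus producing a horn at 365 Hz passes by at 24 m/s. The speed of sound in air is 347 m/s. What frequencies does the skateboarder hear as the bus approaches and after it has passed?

Approaching: f₁ = f · v/(v − v_s) = 365 × 347/323 ≈ 392 Hz.
Receding: f₂ = f · v/(v + v_s) = 365 × 347/371 ≈ 341 Hz.

392 Hz approaching; 341 Hz receding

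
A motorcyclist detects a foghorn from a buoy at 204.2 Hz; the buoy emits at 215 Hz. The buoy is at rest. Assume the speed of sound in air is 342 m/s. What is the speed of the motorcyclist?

17.2 m/s

f' < f, so the motorcyclist is receding.
f' = f · (v − v_o)/v ⇒ v_o = v · |f'/f − 1|.
v_o = 342 × |204.2/215 − 1| = 342 × 0.05023 ≈ 17.2 m/s.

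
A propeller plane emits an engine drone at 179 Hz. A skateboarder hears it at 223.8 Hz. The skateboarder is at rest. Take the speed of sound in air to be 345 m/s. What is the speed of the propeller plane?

69 m/s

f' > f, so the propeller plane is approaching.
f' = f · v/(v − v_s) ⇒ v_s = v · |1 − f/f'|.
v_s = 345 × |1 − 179/223.8| = 345 × 0.2002 ≈ 69 m/s.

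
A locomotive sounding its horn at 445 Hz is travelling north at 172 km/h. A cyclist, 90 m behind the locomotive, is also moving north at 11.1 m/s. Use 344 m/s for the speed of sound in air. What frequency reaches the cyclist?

172 km/h = 47.78 m/s.
The cyclist is behind, so the locomotive is moving away from it while the cyclist is moving toward the locomotive.
General Doppler shift: f' = f · (v + v_o)/(v + v_s).
f' = 445 × (344 + 11.1)/(344 + 47.78) = 445 × 355.1/391.78 ≈ 403 Hz.

403 Hz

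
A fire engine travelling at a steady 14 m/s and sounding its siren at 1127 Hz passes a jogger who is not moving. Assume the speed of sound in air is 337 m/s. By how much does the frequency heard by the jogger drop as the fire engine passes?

Approaching: f₁ = f · v/(v − v_s) = 1127 × 337/323 ≈ 1175.8 Hz.
Receding: f₂ = f · v/(v + v_s) = 1127 × 337/351 ≈ 1082.0 Hz.
Drop: f₁ − f₂ = 2f·v·v_s/(v² − v_s²) = 2 × 1127 × 337 × 14/(337² − 14²) ≈ 93.8 Hz.

93.8 Hz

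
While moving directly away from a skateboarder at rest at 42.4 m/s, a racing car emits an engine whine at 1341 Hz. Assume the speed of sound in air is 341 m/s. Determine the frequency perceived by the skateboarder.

Moving source, stationary observer: f' = f · v/(v + v_s) since the source is receding.
f' = 1341 × 341/(341 + 42.4) = 1341 × 341/383.4 ≈ 1193 Hz.

1193 Hz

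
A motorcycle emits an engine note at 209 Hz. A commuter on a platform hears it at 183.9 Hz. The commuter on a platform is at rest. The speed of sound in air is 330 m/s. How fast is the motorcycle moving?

f' < f, so the motorcycle is receding.
f' = f · v/(v + v_s) ⇒ v_s = v · |1 − f/f'|.
v_s = 330 × |1 − 209/183.9| = 330 × 0.1365 ≈ 45 m/s.

45 m/s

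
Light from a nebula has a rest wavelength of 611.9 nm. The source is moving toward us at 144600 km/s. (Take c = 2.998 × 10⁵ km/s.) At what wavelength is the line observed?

361.6 nm

β = v/c = 144600/299800 = 0.4823.
Relativistic Doppler for wavelength: λ' = λ₀ · √((1 − β)/(1 + β)).
λ' = 611.9 × √(0.5177/1.4823) = 611.9 × 0.59096 ≈ 361.6 nm.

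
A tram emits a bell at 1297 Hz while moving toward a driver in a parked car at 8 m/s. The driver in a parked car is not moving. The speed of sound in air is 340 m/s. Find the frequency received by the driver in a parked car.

1328 Hz

Moving source, stationary observer: f' = f · v/(v − v_s) since the source is approaching.
f' = 1297 × 340/(340 − 8) = 1297 × 340/332 ≈ 1328 Hz.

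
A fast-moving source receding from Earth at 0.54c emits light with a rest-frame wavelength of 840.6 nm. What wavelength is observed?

1538.1 nm

Relativistic Doppler for wavelength: λ' = λ₀ · √((1 + β)/(1 − β)).
λ' = 840.6 × √(1.5400/0.4600) = 840.6 × 1.82971 ≈ 1538.1 nm.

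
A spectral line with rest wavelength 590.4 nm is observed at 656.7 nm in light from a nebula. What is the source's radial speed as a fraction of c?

0.106

λ'/λ₀ = 1.1123 > 1 (redshift), so the source is receding.
λ'/λ₀ = √((1 + β)/(1 − β)) for a receding source ⇒ β = (r² − 1)/(r² + 1) with r = λ'/λ₀.
β = (1.2372 − 1)/(1.2372 + 1) ≈ 0.106.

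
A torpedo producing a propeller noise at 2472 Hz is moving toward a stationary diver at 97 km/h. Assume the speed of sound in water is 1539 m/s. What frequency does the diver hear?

97 km/h = 26.94 m/s.
Only the source moves, toward the listener, so f' = f · v/(v − v_s).
f' = 2472 × 1539/(1539 − 26.94) = 2472 × 1539/1512 ≈ 2516 Hz.

2516 Hz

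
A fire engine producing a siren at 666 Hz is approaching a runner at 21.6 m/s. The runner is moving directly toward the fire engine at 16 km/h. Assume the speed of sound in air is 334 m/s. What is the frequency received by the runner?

722 Hz

16 km/h = 4.444 m/s.
With source approaching and observer approaching, f' = f · (v + v_o)/(v − v_s).
f' = 666 × (334 + 4.444)/(334 − 21.6) = 666 × 338.44/312.4 ≈ 722 Hz.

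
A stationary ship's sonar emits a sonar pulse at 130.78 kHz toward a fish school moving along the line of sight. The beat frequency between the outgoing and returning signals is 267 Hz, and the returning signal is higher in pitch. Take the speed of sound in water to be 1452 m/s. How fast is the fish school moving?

1.48 m/s

Double Doppler shift off a moving reflector: f₂ = f₀ · (v + u)/(v − u) (u > 0 toward emitter).
Returning signal is higher, so f₂ = f₀ + Δf = 130780 + 267 = 131047 Hz.
Rearranging, u = v · (f₂ − f₀)/(f₂ + f₀) = 1452 × 267/261827 ≈ 1.48 m/s.
So the fish school is moving at 1.48 m/s toward the emitter.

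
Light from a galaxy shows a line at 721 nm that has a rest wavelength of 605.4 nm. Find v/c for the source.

λ'/λ₀ = 1.1909 > 1 (redshift), so the source is receding.
λ'/λ₀ = √((1 + β)/(1 − β)) for a receding source ⇒ β = (r² − 1)/(r² + 1) with r = λ'/λ₀.
β = (1.4184 − 1)/(1.4184 + 1) ≈ 0.173.

0.173c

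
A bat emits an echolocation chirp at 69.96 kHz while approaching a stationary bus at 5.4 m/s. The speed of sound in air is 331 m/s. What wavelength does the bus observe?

4.65 mm

Only the source moves, toward the listener, so f' = f · v/(v − v_s).
f' = 69.96 × 331/(331 − 5.4) ≈ 71.1 kHz.
λ' = v/f' = 331/71120.3 ≈ 4.65 mm.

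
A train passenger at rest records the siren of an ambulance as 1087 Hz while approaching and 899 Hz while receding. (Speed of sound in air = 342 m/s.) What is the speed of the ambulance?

32 m/s

f₁/f₂ = (v + v_s)/(v − v_s), so v_s = v · (f₁ − f₂)/(f₁ + f₂).
v_s = 342 × (1087 − 899)/(1087 + 899) = 342 × 188/1986 ≈ 32 m/s.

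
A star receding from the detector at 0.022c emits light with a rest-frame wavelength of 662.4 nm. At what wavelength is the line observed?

677.1 nm

Relativistic Doppler for wavelength: λ' = λ₀ · √((1 + β)/(1 − β)).
λ' = 662.4 × √(1.0220/0.9780) = 662.4 × 1.02225 ≈ 677.1 nm.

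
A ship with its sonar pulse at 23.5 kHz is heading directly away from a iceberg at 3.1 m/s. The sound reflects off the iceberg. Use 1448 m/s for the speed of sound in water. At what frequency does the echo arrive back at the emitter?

23.4 kHz

The iceberg receives the sound from a moving source: f₁ = f₀ · v/(v + v_e) = 23.5 × 1448/1451.1 ≈ 23.4 kHz.
On the return leg the ship is a moving observer: f₂ = f₁ · (v − v_e)/v = 23.4 × 1444.9/1448 ≈ 23.4 kHz.
Equivalently f₂ = f₀ · (v − v_e)/(v + v_e).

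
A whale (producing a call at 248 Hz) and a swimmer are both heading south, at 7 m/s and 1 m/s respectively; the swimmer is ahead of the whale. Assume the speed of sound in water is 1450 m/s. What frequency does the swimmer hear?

249 Hz

The swimmer is ahead, so the whale is moving toward it while the swimmer is moving away from the whale.
General Doppler shift: f' = f · (v − v_o)/(v − v_s).
f' = 248 × (1450 − 1)/(1450 − 7) = 248 × 1449/1443 ≈ 249 Hz.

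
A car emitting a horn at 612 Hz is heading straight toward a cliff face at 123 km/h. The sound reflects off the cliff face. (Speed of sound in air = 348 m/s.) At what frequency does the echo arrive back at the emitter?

123 km/h = 34.17 m/s.
The cliff face receives the sound from a moving source: f₁ = f₀ · v/(v − v_e) = 612 × 348/313.83 ≈ 679 Hz.
On the return leg the car is a moving observer: f₂ = f₁ · (v + v_e)/v = 679 × 382.17/348 ≈ 745 Hz.
Equivalently f₂ = f₀ · (v + v_e)/(v − v_e).

745 Hz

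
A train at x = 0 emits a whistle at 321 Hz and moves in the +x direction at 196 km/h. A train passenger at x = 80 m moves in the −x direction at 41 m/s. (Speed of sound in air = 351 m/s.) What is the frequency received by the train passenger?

196 km/h = 54.44 m/s.
The observer lies on the +x side, so the source is heading toward the observer and the observer is heading toward the source.
With source approaching and observer approaching, f' = f · (v + v_o)/(v − v_s).
f' = 321 × (351 + 41)/(351 − 54.44) = 321 × 392/296.56 ≈ 424 Hz.

424 Hz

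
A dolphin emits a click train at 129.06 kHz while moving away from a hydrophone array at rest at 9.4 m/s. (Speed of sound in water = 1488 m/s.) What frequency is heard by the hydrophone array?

128.2 kHz

With the source moving away from a stationary observer, f' = f · v/(v + v_s).
f' = 129.06 × 1488/(1488 + 9.4) = 129.06 × 1488/1497 ≈ 128.2 kHz.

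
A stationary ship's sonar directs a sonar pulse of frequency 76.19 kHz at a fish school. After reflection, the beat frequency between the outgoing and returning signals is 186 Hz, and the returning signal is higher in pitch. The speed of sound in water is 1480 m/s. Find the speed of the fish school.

1.80 m/s

Double Doppler shift off a moving reflector: f₂ = f₀ · (v + u)/(v − u) (u > 0 toward emitter).
Returning signal is higher, so f₂ = f₀ + Δf = 76190 + 186 = 76376 Hz.
Rearranging, u = v · (f₂ − f₀)/(f₂ + f₀) = 1480 × 186/152566 ≈ 1.80 m/s.
So the fish school is moving at 1.80 m/s toward the emitter.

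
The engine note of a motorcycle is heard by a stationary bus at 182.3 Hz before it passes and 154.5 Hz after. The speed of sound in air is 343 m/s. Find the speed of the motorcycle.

28 m/s

f₁/f₂ = (v + v_s)/(v − v_s), so v_s = v · (f₁ − f₂)/(f₁ + f₂).
v_s = 343 × (182.3 − 154.5)/(182.3 + 154.5) = 343 × 27.8/336.8 ≈ 28 m/s.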